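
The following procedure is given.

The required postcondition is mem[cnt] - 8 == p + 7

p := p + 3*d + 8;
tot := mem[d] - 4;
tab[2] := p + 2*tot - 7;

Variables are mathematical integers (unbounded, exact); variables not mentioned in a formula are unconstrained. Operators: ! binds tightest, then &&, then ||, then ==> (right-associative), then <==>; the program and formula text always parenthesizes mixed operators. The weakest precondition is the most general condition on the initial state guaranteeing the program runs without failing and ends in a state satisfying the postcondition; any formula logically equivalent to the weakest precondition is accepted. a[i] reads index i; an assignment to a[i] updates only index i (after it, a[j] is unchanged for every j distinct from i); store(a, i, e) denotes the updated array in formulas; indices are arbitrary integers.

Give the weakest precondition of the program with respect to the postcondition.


Working backward. After the program, the postcondition mem[cnt] - 8 == p + 7 must hold; in canonical form it is mem[cnt] == p + 15.
Before tab[2] := p + 2*tot - 7: mem[cnt] == p + 15
Before tot := mem[d] - 4: mem[cnt] == p + 15
Before p := p + 3*d + 8: mem[cnt] == 3*d + p + 23
Answer: WP = mem[cnt] == 3*d + p + 23


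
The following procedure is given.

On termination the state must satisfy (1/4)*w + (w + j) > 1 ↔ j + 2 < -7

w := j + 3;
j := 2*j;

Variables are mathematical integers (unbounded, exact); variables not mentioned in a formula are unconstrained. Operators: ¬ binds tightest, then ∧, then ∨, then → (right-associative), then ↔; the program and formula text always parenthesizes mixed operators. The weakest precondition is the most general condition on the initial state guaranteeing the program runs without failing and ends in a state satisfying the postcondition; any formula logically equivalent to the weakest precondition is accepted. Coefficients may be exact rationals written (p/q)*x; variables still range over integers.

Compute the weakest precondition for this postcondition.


Working backward. After the program, the postcondition (1/4)*w + (w + j) > 1 ↔ j + 2 < -7 must hold; in canonical form it is j + (5/4)*w > 1 ↔ j < -9.
Before j := 2*j: 2*j + (5/4)*w > 1 ↔ 2*j < -9
Before w := j + 3: (13/4)*j > -11/4 ↔ 2*j < -9
Answer: WP = (13/4)*j > -11/4 ↔ 2*j < -9


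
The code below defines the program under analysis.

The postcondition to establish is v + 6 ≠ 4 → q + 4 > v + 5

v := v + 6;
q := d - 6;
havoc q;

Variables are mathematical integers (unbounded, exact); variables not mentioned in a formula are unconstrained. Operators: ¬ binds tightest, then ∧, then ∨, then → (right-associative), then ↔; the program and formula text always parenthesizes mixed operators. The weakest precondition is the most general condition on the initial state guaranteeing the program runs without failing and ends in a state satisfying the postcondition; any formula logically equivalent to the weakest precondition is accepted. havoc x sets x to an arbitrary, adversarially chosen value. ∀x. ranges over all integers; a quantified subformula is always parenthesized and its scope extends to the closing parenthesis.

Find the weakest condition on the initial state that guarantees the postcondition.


Working backward. After the program, the postcondition v + 6 ≠ 4 → q + 4 > v + 5 must hold; in canonical form it is v ≠ -2 → q > v + 1.
Before havoc q: ∀q_1. (v ≠ -2 → q_1 > v + 1)
Before q := d - 6: ∀q_1. (v ≠ -2 → q_1 > v + 1)
Before v := v + 6: ∀q_1. (v ≠ -8 → q_1 > v + 7)
Answer: WP = ∀q_1. (v ≠ -8 → q_1 > v + 7)


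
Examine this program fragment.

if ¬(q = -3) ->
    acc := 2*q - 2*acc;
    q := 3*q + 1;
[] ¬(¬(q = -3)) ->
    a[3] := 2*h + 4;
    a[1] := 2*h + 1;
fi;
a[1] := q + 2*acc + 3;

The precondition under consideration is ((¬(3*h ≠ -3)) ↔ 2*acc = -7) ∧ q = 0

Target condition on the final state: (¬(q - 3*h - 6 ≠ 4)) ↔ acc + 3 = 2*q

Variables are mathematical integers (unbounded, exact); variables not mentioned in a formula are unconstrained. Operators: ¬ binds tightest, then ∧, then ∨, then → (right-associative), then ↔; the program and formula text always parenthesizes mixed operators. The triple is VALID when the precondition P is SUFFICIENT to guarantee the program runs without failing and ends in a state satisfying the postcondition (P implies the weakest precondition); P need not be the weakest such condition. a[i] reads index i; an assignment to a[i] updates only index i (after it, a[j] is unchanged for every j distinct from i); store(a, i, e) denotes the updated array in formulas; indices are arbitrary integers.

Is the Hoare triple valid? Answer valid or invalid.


Working backward. After the program, the postcondition (¬(q - 3*h - 6 ≠ 4)) ↔ acc + 3 = 2*q must hold; in canonical form it is (¬(q ≠ 3*h + 10)) ↔ acc = 2*q - 3.
Before a[1] := q + 2*acc + 3: (¬(q ≠ 3*h + 10)) ↔ acc = 2*q - 3
Then branch requires (¬(3*q ≠ 3*h + 9)) ↔ 2*acc + 4*q = 1; else branch requires (¬(q ≠ 3*h + 10)) ↔ acc = 2*q - 3.
Before the if: ((¬(q = -3)) → ((¬(3*q ≠ 3*h + 9)) ↔ 2*acc + 4*q = 1)) ∧ (q = -3 → ((¬(q ≠ 3*h + 10)) ↔ acc = 2*q - 3))
The weakest precondition is ((¬(q = -3)) → ((¬(3*q ≠ 3*h + 9)) ↔ 2*acc + 4*q = 1)) ∧ (q = -3 → ((¬(q ≠ 3*h + 10)) ↔ acc = 2*q - 3)).
Check whether ((¬(3*h ≠ -3)) ↔ 2*acc = -7) ∧ q = 0 implies it.
Countermodel: at the initial state acc = 0, h = -3, q = 0, the precondition holds but the weakest precondition fails.
Answer: invalid


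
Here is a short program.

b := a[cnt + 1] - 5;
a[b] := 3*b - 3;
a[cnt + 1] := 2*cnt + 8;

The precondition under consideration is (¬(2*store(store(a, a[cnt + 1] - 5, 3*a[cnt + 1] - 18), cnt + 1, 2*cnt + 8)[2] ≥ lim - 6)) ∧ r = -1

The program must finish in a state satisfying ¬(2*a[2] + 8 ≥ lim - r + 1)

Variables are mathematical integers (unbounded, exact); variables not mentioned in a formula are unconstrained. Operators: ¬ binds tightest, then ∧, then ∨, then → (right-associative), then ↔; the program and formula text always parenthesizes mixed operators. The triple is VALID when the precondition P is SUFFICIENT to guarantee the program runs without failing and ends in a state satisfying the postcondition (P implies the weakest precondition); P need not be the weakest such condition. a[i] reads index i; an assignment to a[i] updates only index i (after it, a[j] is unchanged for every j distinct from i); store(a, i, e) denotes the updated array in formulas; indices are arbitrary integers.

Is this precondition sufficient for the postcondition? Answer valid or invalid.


Working backward. After the program, the postcondition ¬(2*a[2] + 8 ≥ lim - r + 1) must hold; in canonical form it is ¬(2*a[2] + r ≥ lim - 7).
Before a[cnt + 1] := 2*cnt + 8: ¬(2*store(a, cnt + 1, 2*cnt + 8)[2] + r ≥ lim - 7)
Before a[b] := 3*b - 3: ¬(2*store(store(a, b, 3*b - 3), cnt + 1, 2*cnt + 8)[2] + r ≥ lim - 7)
Before b := a[cnt + 1] - 5: ¬(2*store(store(a, a[cnt + 1] - 5, 3*a[cnt + 1] - 18), cnt + 1, 2*cnt + 8)[2] + r ≥ lim - 7)
The weakest precondition is ¬(2*store(store(a, a[cnt + 1] - 5, 3*a[cnt + 1] - 18), cnt + 1, 2*cnt + 8)[2] + r ≥ lim - 7).
Check whether (¬(2*store(store(a, a[cnt + 1] - 5, 3*a[cnt + 1] - 18), cnt + 1, 2*cnt + 8)[2] ≥ lim - 6)) ∧ r = -1 implies it.
Every state satisfying the precondition satisfies the weakest precondition: the implication holds.
Answer: valid


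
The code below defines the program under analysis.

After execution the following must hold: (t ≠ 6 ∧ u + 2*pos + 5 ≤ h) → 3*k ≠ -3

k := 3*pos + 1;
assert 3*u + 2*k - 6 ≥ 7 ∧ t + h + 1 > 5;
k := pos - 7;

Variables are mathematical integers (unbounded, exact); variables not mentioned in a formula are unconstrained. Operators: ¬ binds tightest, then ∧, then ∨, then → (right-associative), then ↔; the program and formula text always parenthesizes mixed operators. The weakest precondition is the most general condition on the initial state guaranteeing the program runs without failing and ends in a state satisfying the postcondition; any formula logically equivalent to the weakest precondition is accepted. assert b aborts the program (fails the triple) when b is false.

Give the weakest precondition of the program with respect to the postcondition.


Working backward. After the program, the postcondition (t ≠ 6 ∧ u + 2*pos + 5 ≤ h) → 3*k ≠ -3 must hold; in canonical form it is (t ≠ 6 ∧ 2*pos + u ≤ h - 5) → 3*k ≠ -3.
Before k := pos - 7: (t ≠ 6 ∧ 2*pos + u ≤ h - 5) → 3*pos ≠ 18
Before assert 3*u + 2*k - 6 ≥ 7 ∧ t + h + 1 > 5: 2*k + 3*u ≥ 13 ∧ h + t > 4 ∧ ((t ≠ 6 ∧ 2*pos + u ≤ h - 5) → 3*pos ≠ 18)
Before k := 3*pos + 1: 6*pos + 3*u ≥ 11 ∧ h + t > 4 ∧ ((t ≠ 6 ∧ 2*pos + u ≤ h - 5) → 3*pos ≠ 18)
Answer: WP = 6*pos + 3*u ≥ 11 ∧ h + t > 4 ∧ ((t ≠ 6 ∧ 2*pos + u ≤ h - 5) → 3*pos ≠ 18)


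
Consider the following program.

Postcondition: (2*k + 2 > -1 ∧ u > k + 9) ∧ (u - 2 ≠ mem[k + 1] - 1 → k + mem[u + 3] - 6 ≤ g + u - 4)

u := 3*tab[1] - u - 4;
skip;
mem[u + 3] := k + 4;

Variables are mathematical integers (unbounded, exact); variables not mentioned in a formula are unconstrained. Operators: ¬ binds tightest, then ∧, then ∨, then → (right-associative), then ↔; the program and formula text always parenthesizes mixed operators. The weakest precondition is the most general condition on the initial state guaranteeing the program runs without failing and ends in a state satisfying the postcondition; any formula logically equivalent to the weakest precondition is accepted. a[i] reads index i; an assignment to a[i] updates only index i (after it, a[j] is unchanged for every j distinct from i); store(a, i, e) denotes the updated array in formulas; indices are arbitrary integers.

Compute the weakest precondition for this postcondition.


Working backward. After the program, the postcondition (2*k + 2 > -1 ∧ u > k + 9) ∧ (u - 2 ≠ mem[k + 1] - 1 → k + mem[u + 3] - 6 ≤ g + u - 4) must hold; in canonical form it is 2*k > -3 ∧ u > k + 9 ∧ (u ≠ mem[k + 1] + 1 → mem[u + 3] + k ≤ g + u + 2).
Before mem[u + 3] := k + 4: 2*k > -3 ∧ u > k + 9 ∧ (u ≠ store(mem, u + 3, k + 4)[k + 1] + 1 → store(mem, u + 3, k + 4)[u + 3] + k ≤ g + u + 2)
Before skip: 2*k > -3 ∧ u > k + 9 ∧ (u ≠ store(mem, u + 3, k + 4)[k + 1] + 1 → store(mem, u + 3, k + 4)[u + 3] + k ≤ g + u + 2)
Before u := 3*tab[1] - u - 4: 2*k > -3 ∧ 3*tab[1] > k + u + 13 ∧ (3*tab[1] ≠ store(mem, 3*tab[1] - u - 1, k + 4)[k + 1] + u + 5 → store(mem, 3*tab[1] - u - 1, k + 4)[3*tab[1] - u - 1] + k + u ≤ 3*tab[1] + g - 2)
Answer: WP = 2*k > -3 ∧ 3*tab[1] > k + u + 13 ∧ (3*tab[1] ≠ store(mem, 3*tab[1] - u - 1, k + 4)[k + 1] + u + 5 → store(mem, 3*tab[1] - u - 1, k + 4)[3*tab[1] - u - 1] + k + u ≤ 3*tab[1] + g - 2)


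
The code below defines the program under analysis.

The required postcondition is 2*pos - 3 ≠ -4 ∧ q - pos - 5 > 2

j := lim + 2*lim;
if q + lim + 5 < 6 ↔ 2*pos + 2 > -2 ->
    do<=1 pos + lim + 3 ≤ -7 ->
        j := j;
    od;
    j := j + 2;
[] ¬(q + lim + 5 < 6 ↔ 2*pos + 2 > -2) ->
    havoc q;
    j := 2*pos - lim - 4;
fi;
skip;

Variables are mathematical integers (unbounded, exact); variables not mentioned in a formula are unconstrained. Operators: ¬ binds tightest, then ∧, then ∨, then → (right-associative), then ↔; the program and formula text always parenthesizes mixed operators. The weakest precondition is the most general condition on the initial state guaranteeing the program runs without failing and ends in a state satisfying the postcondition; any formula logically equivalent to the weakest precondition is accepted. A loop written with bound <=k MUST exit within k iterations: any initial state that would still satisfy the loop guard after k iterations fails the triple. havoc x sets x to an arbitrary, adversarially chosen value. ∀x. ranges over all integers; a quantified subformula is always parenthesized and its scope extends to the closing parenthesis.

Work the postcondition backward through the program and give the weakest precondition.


Working backward. After the program, the postcondition 2*pos - 3 ≠ -4 ∧ q - pos - 5 > 2 must hold; in canonical form it is 2*pos ≠ -1 ∧ q > pos + 7.
Before skip: 2*pos ≠ -1 ∧ q > pos + 7
Then branch requires (lim + pos ≤ -10 → ((¬(lim + pos ≤ -10)) ∧ 2*pos ≠ -1 ∧ q > pos + 7)) ∧ ((¬(lim + pos ≤ -10)) → (2*pos ≠ -1 ∧ q > pos + 7)); else branch requires ∀q_1. (2*pos ≠ -1 ∧ q_1 > pos + 7).
Before the if: ((lim + q < 1 ↔ 2*pos > -4) → ((lim + pos ≤ -10 → ((¬(lim + pos ≤ -10)) ∧ 2*pos ≠ -1 ∧ q > pos + 7)) ∧ ((¬(lim + pos ≤ -10)) → (2*pos ≠ -1 ∧ q > pos + 7)))) ∧ ((¬(lim + q < 1 ↔ 2*pos > -4)) → (∀q_1. (2*pos ≠ -1 ∧ q_1 > pos + 7)))
Before j := lim + 2*lim: ((lim + q < 1 ↔ 2*pos > -4) → ((lim + pos ≤ -10 → ((¬(lim + pos ≤ -10)) ∧ 2*pos ≠ -1 ∧ q > pos + 7)) ∧ ((¬(lim + pos ≤ -10)) → (2*pos ≠ -1 ∧ q > pos + 7)))) ∧ ((¬(lim + q < 1 ↔ 2*pos > -4)) → (∀q_1. (2*pos ≠ -1 ∧ q_1 > pos + 7)))
Answer: WP = ((lim + q < 1 ↔ 2*pos > -4) → ((lim + pos ≤ -10 → ((¬(lim + pos ≤ -10)) ∧ 2*pos ≠ -1 ∧ q > pos + 7)) ∧ ((¬(lim + pos ≤ -10)) → (2*pos ≠ -1 ∧ q > pos + 7)))) ∧ ((¬(lim + q < 1 ↔ 2*pos > -4)) → (∀q_1. (2*pos ≠ -1 ∧ q_1 > pos + 7)))


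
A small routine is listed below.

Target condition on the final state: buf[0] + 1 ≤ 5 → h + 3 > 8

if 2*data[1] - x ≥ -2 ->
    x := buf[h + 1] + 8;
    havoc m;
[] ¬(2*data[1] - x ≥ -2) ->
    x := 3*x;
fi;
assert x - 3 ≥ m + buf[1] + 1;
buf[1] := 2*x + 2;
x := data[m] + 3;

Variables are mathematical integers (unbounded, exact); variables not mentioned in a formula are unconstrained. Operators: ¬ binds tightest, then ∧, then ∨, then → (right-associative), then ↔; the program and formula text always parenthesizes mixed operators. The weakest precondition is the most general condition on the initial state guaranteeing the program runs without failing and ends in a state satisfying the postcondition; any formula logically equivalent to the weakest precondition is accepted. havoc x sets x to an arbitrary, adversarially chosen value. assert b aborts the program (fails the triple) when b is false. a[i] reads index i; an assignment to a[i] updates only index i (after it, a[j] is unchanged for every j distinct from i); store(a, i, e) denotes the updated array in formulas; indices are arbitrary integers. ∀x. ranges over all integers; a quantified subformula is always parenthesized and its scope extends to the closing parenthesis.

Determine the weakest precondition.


Working backward. After the program, the postcondition buf[0] + 1 ≤ 5 → h + 3 > 8 must hold; in canonical form it is buf[0] ≤ 4 → h > 5.
Before x := data[m] + 3: buf[0] ≤ 4 → h > 5
Before buf[1] := 2*x + 2: buf[0] ≤ 4 → h > 5
Before assert x - 3 ≥ m + buf[1] + 1: x ≥ buf[1] + m + 4 ∧ (buf[0] ≤ 4 → h > 5)
Then branch requires ∀m_1. (buf[h + 1] ≥ buf[1] + m_1 - 4 ∧ (buf[0] ≤ 4 → h > 5)); else branch requires 3*x ≥ buf[1] + m + 4 ∧ (buf[0] ≤ 4 → h > 5).
Before the if: (2*data[1] ≥ x - 2 → (∀m_1. (buf[h + 1] ≥ buf[1] + m_1 - 4 ∧ (buf[0] ≤ 4 → h > 5)))) ∧ ((¬(2*data[1] ≥ x - 2)) → (3*x ≥ buf[1] + m + 4 ∧ (buf[0] ≤ 4 → h > 5)))
Answer: WP = (2*data[1] ≥ x - 2 → (∀m_1. (buf[h + 1] ≥ buf[1] + m_1 - 4 ∧ (buf[0] ≤ 4 → h > 5)))) ∧ ((¬(2*data[1] ≥ x - 2)) → (3*x ≥ buf[1] + m + 4 ∧ (buf[0] ≤ 4 → h > 5)))


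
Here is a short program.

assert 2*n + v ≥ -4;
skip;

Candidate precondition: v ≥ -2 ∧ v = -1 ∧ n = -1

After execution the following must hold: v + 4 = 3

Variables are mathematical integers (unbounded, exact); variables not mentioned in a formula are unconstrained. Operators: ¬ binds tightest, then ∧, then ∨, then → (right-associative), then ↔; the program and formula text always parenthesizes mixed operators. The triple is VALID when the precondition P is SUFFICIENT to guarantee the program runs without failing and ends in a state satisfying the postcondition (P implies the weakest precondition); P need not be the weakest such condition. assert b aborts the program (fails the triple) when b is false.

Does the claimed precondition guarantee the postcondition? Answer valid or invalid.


Working backward. After the program, the postcondition v + 4 = 3 must hold; in canonical form it is v = -1.
Before skip: v = -1
Before assert 2*n + v ≥ -4: 2*n + v ≥ -4 ∧ v = -1
The weakest precondition is 2*n + v ≥ -4 ∧ v = -1.
Check whether v ≥ -2 ∧ v = -1 ∧ n = -1 implies it.
Every state satisfying the precondition satisfies the weakest precondition: the implication holds.
Answer: valid


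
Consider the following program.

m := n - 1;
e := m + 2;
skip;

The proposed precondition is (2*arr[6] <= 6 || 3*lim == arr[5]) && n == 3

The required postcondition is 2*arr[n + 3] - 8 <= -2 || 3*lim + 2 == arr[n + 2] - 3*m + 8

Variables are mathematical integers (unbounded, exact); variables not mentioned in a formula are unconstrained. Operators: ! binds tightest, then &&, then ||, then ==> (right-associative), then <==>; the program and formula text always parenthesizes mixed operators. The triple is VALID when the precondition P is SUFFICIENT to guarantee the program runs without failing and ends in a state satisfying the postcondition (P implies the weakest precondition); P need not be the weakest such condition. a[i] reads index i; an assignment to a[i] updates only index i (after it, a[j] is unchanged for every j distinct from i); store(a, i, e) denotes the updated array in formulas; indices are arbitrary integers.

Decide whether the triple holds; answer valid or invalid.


Working backward. After the program, the postcondition 2*arr[n + 3] - 8 <= -2 || 3*lim + 2 == arr[n + 2] - 3*m + 8 must hold; in canonical form it is 2*arr[n + 3] <= 6 || 3*lim + 3*m == arr[n + 2] + 6.
Before skip: 2*arr[n + 3] <= 6 || 3*lim + 3*m == arr[n + 2] + 6
Before e := m + 2: 2*arr[n + 3] <= 6 || 3*lim + 3*m == arr[n + 2] + 6
Before m := n - 1: 2*arr[n + 3] <= 6 || 3*lim + 3*n == arr[n + 2] + 9
The weakest precondition is 2*arr[n + 3] <= 6 || 3*lim + 3*n == arr[n + 2] + 9.
Check whether (2*arr[6] <= 6 || 3*lim == arr[5]) && n == 3 implies it.
Every state satisfying the precondition satisfies the weakest precondition: the implication holds.
Answer: valid


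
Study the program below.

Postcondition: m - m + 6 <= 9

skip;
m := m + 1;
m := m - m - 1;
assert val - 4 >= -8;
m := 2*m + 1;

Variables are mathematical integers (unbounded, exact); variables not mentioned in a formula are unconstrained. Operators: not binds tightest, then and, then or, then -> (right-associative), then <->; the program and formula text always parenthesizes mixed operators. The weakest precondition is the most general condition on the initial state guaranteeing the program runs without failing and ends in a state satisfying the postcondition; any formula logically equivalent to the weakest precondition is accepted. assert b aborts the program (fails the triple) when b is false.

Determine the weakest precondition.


Working backward. After the program, the postcondition m - m + 6 <= 9 must hold; in canonical form it is true.
Before m := 2*m + 1: true
Before assert val - 4 >= -8: val >= -4
Before m := m - m - 1: val >= -4
Before m := m + 1: val >= -4
Before skip: val >= -4
Answer: WP = val >= -4


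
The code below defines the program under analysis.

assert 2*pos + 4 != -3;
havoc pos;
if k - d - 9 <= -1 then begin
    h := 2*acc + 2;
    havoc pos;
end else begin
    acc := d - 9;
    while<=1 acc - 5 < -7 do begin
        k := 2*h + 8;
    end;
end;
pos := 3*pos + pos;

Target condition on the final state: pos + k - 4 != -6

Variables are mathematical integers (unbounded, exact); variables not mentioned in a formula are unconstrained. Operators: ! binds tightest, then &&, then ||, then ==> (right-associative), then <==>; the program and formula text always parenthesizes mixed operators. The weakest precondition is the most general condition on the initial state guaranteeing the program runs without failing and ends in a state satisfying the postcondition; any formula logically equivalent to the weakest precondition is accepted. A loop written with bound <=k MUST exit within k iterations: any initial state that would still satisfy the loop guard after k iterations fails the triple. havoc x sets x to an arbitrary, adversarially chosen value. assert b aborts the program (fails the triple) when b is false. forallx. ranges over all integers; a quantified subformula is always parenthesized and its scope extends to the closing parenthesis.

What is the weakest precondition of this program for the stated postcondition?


Working backward. After the program, the postcondition pos + k - 4 != -6 must hold; in canonical form it is k + pos != -2.
Before pos := 3*pos + pos: k + 4*pos != -2
Then branch requires forall pos_1. k + 4*pos_1 != -2; else branch requires (d < 7 ==> ((!(d < 7)) && 2*h + 4*pos != -10)) && ((!(d < 7)) ==> k + 4*pos != -2).
Before the if: (k <= d + 8 ==> (forall pos_1. k + 4*pos_1 != -2)) && ((!(k <= d + 8)) ==> ((d < 7 ==> ((!(d < 7)) && 2*h + 4*pos != -10)) && ((!(d < 7)) ==> k + 4*pos != -2)))
Before havoc pos: forall pos_2. ((k <= d + 8 ==> (forall pos_1. k + 4*pos_1 != -2)) && ((!(k <= d + 8)) ==> ((d < 7 ==> ((!(d < 7)) && 2*h + 4*pos_2 != -10)) && ((!(d < 7)) ==> k + 4*pos_2 != -2))))
Before assert 2*pos + 4 != -3: 2*pos != -7 && (forall pos_2. ((k <= d + 8 ==> (forall pos_1. k + 4*pos_1 != -2)) && ((!(k <= d + 8)) ==> ((d < 7 ==> ((!(d < 7)) && 2*h + 4*pos_2 != -10)) && ((!(d < 7)) ==> k + 4*pos_2 != -2)))))
Answer: WP = 2*pos != -7 && (forall pos_2. ((k <= d + 8 ==> (forall pos_1. k + 4*pos_1 != -2)) && ((!(k <= d + 8)) ==> ((d < 7 ==> ((!(d < 7)) && 2*h + 4*pos_2 != -10)) && ((!(d < 7)) ==> k + 4*pos_2 != -2)))))


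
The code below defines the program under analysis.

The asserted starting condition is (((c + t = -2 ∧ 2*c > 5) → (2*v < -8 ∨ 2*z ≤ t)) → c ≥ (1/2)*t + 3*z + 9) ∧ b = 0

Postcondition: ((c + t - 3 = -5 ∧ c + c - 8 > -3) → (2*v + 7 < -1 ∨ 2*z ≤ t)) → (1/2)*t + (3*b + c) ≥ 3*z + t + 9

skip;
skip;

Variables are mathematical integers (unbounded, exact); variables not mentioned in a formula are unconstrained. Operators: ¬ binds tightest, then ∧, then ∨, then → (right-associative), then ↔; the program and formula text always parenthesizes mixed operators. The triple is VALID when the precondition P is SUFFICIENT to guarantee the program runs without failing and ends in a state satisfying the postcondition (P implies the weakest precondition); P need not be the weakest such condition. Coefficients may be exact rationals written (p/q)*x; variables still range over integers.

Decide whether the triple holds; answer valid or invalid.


Working backward. After the program, the postcondition ((c + t - 3 = -5 ∧ c + c - 8 > -3) → (2*v + 7 < -1 ∨ 2*z ≤ t)) → (1/2)*t + (3*b + c) ≥ 3*z + t + 9 must hold; in canonical form it is ((c + t = -2 ∧ 2*c > 5) → (2*v < -8 ∨ 2*z ≤ t)) → 3*b + c ≥ (1/2)*t + 3*z + 9.
Before skip: ((c + t = -2 ∧ 2*c > 5) → (2*v < -8 ∨ 2*z ≤ t)) → 3*b + c ≥ (1/2)*t + 3*z + 9
Before skip: ((c + t = -2 ∧ 2*c > 5) → (2*v < -8 ∨ 2*z ≤ t)) → 3*b + c ≥ (1/2)*t + 3*z + 9
The weakest precondition is ((c + t = -2 ∧ 2*c > 5) → (2*v < -8 ∨ 2*z ≤ t)) → 3*b + c ≥ (1/2)*t + 3*z + 9.
Check whether (((c + t = -2 ∧ 2*c > 5) → (2*v < -8 ∨ 2*z ≤ t)) → c ≥ (1/2)*t + 3*z + 9) ∧ b = 0 implies it.
Every state satisfying the precondition satisfies the weakest precondition: the implication holds.
Answer: valid


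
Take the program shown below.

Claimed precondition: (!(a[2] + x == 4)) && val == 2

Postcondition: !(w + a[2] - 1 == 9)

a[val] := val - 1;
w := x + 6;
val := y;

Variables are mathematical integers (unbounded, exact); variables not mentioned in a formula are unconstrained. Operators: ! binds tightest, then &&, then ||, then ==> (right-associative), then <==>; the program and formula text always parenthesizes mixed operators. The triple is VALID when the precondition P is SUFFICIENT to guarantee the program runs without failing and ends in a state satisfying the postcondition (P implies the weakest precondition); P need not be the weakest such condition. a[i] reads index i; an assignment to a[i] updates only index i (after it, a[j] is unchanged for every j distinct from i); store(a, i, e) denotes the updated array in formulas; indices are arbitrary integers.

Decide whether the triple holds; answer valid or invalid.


Working backward. After the program, the postcondition !(w + a[2] - 1 == 9) must hold; in canonical form it is !(a[2] + w == 10).
Before val := y: !(a[2] + w == 10)
Before w := x + 6: !(a[2] + x == 4)
Before a[val] := val - 1: !(store(a, val, val - 1)[2] + x == 4)
The weakest precondition is !(store(a, val, val - 1)[2] + x == 4).
Check whether (!(a[2] + x == 4)) && val == 2 implies it.
Countermodel: at the initial state a = {[2] = 2, elsewhere 2}, val = 2, x = 3, the precondition holds but the weakest precondition fails.
Answer: invalid


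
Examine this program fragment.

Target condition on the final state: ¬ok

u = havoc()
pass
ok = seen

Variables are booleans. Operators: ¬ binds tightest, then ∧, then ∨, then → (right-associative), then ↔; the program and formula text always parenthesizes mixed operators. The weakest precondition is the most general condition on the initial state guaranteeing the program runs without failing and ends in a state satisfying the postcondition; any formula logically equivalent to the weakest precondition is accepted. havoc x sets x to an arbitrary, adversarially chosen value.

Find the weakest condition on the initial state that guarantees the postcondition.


Working backward. After the program, ¬ok must hold.
Before ok := seen: ¬seen
Before skip: ¬seen
Before havoc u: ¬seen
Answer: WP = ¬seen


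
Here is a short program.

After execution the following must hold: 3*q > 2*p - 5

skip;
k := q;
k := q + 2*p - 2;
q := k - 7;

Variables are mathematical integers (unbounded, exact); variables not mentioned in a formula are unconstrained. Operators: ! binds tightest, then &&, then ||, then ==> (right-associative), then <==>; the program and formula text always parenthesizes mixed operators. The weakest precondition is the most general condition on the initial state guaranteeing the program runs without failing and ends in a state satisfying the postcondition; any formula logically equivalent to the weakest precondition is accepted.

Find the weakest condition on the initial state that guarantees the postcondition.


Working backward. After the program, 3*q > 2*p - 5 must hold.
Before q := k - 7: 3*k > 2*p + 16
Before k := q + 2*p - 2: 4*p + 3*q > 22
Before k := q: 4*p + 3*q > 22
Before skip: 4*p + 3*q > 22
Answer: WP = 4*p + 3*q > 22


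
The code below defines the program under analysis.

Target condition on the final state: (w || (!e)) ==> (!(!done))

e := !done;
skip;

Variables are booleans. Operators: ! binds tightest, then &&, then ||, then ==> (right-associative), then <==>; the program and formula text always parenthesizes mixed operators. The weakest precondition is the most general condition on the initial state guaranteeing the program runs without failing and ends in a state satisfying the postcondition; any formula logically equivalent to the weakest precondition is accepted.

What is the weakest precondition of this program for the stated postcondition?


Working backward. After the program, the postcondition (w || (!e)) ==> (!(!done)) must hold; in canonical form it is (w || (!e)) ==> done.
Before skip: (w || (!e)) ==> done
Before e := !done: (w || done) ==> done
Answer: WP = (w || done) ==> done


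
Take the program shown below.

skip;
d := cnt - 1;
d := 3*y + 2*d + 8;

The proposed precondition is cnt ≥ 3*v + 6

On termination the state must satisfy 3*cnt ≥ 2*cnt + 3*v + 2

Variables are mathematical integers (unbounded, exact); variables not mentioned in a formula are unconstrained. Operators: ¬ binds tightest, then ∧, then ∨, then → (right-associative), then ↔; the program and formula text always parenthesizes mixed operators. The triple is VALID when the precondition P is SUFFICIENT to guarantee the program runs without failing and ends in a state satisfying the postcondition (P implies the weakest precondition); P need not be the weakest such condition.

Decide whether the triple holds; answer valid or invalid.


Working backward. After the program, the postcondition 3*cnt ≥ 2*cnt + 3*v + 2 must hold; in canonical form it is cnt ≥ 3*v + 2.
Before d := 3*y + 2*d + 8: cnt ≥ 3*v + 2
Before d := cnt - 1: cnt ≥ 3*v + 2
Before skip: cnt ≥ 3*v + 2
The weakest precondition is cnt ≥ 3*v + 2.
Check whether cnt ≥ 3*v + 6 implies it.
Every state satisfying the precondition satisfies the weakest precondition: the implication holds.
Answer: valid


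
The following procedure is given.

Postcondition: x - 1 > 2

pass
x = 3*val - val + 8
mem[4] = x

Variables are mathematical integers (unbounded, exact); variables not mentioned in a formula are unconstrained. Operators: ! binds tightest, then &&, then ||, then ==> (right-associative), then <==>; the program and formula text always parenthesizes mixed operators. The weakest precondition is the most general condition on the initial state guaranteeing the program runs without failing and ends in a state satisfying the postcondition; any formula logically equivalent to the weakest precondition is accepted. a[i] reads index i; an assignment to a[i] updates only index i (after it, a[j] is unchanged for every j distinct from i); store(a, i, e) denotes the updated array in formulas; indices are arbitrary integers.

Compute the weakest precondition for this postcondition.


Working backward. After the program, the postcondition x - 1 > 2 must hold; in canonical form it is x > 3.
Before mem[4] := x: x > 3
Before x := 3*val - val + 8: 2*val > -5
Before skip: 2*val > -5
Answer: WP = 2*val > -5


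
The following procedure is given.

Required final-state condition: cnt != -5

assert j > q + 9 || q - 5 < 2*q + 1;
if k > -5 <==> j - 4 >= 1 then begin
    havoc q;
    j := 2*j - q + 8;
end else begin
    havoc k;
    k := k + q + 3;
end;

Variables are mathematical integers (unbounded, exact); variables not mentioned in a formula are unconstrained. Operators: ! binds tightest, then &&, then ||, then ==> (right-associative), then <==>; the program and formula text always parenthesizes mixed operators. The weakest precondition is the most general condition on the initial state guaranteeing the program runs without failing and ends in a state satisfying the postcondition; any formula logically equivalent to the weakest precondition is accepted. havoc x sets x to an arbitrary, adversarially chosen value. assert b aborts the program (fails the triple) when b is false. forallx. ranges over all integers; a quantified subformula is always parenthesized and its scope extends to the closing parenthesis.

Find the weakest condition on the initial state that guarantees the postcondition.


Working backward. After the program, cnt != -5 must hold.
Then branch requires cnt != -5; else branch requires cnt != -5.
Before the if: ((k > -5 <==> j >= 5) ==> cnt != -5) && ((!(k > -5 <==> j >= 5)) ==> cnt != -5)
Before assert j > q + 9 || q - 5 < 2*q + 1: (j > q + 9 || q > -6) && ((k > -5 <==> j >= 5) ==> cnt != -5) && ((!(k > -5 <==> j >= 5)) ==> cnt != -5)
Answer: WP = (j > q + 9 || q > -6) && ((k > -5 <==> j >= 5) ==> cnt != -5) && ((!(k > -5 <==> j >= 5)) ==> cnt != -5)


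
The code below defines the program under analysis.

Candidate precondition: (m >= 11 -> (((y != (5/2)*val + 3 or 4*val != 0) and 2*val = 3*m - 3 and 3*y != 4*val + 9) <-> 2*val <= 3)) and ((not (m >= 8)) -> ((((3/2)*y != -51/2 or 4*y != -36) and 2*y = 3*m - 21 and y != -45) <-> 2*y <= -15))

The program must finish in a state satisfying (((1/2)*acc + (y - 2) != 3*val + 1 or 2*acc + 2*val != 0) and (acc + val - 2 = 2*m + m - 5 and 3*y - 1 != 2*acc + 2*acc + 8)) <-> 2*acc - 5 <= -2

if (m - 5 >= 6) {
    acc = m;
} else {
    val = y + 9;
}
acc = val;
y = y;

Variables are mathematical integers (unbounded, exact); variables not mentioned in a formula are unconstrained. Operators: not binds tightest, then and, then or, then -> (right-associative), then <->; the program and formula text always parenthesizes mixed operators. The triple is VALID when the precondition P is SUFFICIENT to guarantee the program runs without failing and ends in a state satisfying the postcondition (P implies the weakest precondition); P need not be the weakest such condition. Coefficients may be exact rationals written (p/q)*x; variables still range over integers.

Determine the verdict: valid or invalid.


Working backward. After the program, the postcondition (((1/2)*acc + (y - 2) != 3*val + 1 or 2*acc + 2*val != 0) and (acc + val - 2 = 2*m + m - 5 and 3*y - 1 != 2*acc + 2*acc + 8)) <-> 2*acc - 5 <= -2 must hold; in canonical form it is (((1/2)*acc + y != 3*val + 3 or 2*acc + 2*val != 0) and acc + val = 3*m - 3 and 3*y != 4*acc + 9) <-> 2*acc <= 3.
Before y := y: (((1/2)*acc + y != 3*val + 3 or 2*acc + 2*val != 0) and acc + val = 3*m - 3 and 3*y != 4*acc + 9) <-> 2*acc <= 3
Before acc := val: ((y != (5/2)*val + 3 or 4*val != 0) and 2*val = 3*m - 3 and 3*y != 4*val + 9) <-> 2*val <= 3
Then branch requires ((y != (5/2)*val + 3 or 4*val != 0) and 2*val = 3*m - 3 and 3*y != 4*val + 9) <-> 2*val <= 3; else branch requires (((3/2)*y != -51/2 or 4*y != -36) and 2*y = 3*m - 21 and y != -45) <-> 2*y <= -15.
Before the if: (m >= 11 -> (((y != (5/2)*val + 3 or 4*val != 0) and 2*val = 3*m - 3 and 3*y != 4*val + 9) <-> 2*val <= 3)) and ((not (m >= 11)) -> ((((3/2)*y != -51/2 or 4*y != -36) and 2*y = 3*m - 21 and y != -45) <-> 2*y <= -15))
The weakest precondition is (m >= 11 -> (((y != (5/2)*val + 3 or 4*val != 0) and 2*val = 3*m - 3 and 3*y != 4*val + 9) <-> 2*val <= 3)) and ((not (m >= 11)) -> ((((3/2)*y != -51/2 or 4*y != -36) and 2*y = 3*m - 21 and y != -45) <-> 2*y <= -15)).
Check whether (m >= 11 -> (((y != (5/2)*val + 3 or 4*val != 0) and 2*val = 3*m - 3 and 3*y != 4*val + 9) <-> 2*val <= 3)) and ((not (m >= 8)) -> ((((3/2)*y != -51/2 or 4*y != -36) and 2*y = 3*m - 21 and y != -45) <-> 2*y <= -15)) implies it.
Countermodel: at the initial state m = 8, val = 0, y = -8, the precondition holds but the weakest precondition fails.
Answer: invalid


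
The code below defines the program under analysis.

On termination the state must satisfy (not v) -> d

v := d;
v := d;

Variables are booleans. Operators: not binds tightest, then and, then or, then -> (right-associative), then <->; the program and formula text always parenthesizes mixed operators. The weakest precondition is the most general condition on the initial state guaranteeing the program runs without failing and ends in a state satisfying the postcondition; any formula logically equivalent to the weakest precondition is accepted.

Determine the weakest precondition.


Working backward. After the program, (not v) -> d must hold.
Before v := d: (not d) -> d
Before v := d: (not d) -> d
Answer: WP = (not d) -> d


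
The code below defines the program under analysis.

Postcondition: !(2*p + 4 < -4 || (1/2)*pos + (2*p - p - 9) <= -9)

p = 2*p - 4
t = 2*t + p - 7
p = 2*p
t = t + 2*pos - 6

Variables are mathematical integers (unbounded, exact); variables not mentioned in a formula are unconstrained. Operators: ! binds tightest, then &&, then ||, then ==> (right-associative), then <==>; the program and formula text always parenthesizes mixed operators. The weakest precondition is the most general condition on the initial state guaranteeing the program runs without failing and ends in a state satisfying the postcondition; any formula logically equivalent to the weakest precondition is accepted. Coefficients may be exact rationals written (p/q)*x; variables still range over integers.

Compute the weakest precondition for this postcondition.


Working backward. After the program, the postcondition !(2*p + 4 < -4 || (1/2)*pos + (2*p - p - 9) <= -9) must hold; in canonical form it is !(2*p < -8 || p + (1/2)*pos <= 0).
Before t := t + 2*pos - 6: !(2*p < -8 || p + (1/2)*pos <= 0)
Before p := 2*p: !(4*p < -8 || 2*p + (1/2)*pos <= 0)
Before t := 2*t + p - 7: !(4*p < -8 || 2*p + (1/2)*pos <= 0)
Before p := 2*p - 4: !(8*p < 8 || 4*p + (1/2)*pos <= 8)
Answer: WP = !(8*p < 8 || 4*p + (1/2)*pos <= 8)


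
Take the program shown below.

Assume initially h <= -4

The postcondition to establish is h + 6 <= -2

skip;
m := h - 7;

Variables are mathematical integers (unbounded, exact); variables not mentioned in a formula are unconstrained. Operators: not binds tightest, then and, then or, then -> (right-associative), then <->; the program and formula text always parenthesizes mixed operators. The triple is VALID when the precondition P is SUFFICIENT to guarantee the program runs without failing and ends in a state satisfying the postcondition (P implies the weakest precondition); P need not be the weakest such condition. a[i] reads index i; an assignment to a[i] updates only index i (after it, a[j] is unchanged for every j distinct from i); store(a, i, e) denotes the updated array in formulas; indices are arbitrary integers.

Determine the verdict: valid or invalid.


Working backward. After the program, the postcondition h + 6 <= -2 must hold; in canonical form it is h <= -8.
Before m := h - 7: h <= -8
Before skip: h <= -8
The weakest precondition is h <= -8.
Check whether h <= -4 implies it.
Countermodel: at the initial state h = -7, the precondition holds but the weakest precondition fails.
Answer: invalid


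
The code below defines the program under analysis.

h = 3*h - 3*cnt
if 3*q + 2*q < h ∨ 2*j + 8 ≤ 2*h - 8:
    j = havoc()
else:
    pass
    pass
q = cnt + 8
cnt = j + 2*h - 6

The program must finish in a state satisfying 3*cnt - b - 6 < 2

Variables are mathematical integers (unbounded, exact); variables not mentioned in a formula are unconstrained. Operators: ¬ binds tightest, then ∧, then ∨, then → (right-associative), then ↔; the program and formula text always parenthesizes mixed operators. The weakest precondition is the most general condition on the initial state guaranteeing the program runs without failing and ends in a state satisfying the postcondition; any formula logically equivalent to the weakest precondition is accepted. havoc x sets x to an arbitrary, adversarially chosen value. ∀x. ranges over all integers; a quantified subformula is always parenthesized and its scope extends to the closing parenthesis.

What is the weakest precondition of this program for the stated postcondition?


Working backward. After the program, the postcondition 3*cnt - b - 6 < 2 must hold; in canonical form it is 3*cnt < b + 8.
Before cnt := j + 2*h - 6: 6*h + 3*j < b + 26
Before q := cnt + 8: 6*h + 3*j < b + 26
Then branch requires ∀j_1. 6*h + 3*j_1 < b + 26; else branch requires 6*h + 3*j < b + 26.
Before the if: ((5*q < h ∨ 2*j ≤ 2*h - 16) → (∀j_1. 6*h + 3*j_1 < b + 26)) ∧ ((¬(5*q < h ∨ 2*j ≤ 2*h - 16)) → 6*h + 3*j < b + 26)
Before h := 3*h - 3*cnt: ((3*cnt + 5*q < 3*h ∨ 6*cnt + 2*j ≤ 6*h - 16) → (∀j_1. 18*h + 3*j_1 < b + 18*cnt + 26)) ∧ ((¬(3*cnt + 5*q < 3*h ∨ 6*cnt + 2*j ≤ 6*h - 16)) → 18*h + 3*j < b + 18*cnt + 26)
Answer: WP = ((3*cnt + 5*q < 3*h ∨ 6*cnt + 2*j ≤ 6*h - 16) → (∀j_1. 18*h + 3*j_1 < b + 18*cnt + 26)) ∧ ((¬(3*cnt + 5*q < 3*h ∨ 6*cnt + 2*j ≤ 6*h - 16)) → 18*h + 3*j < b + 18*cnt + 26)


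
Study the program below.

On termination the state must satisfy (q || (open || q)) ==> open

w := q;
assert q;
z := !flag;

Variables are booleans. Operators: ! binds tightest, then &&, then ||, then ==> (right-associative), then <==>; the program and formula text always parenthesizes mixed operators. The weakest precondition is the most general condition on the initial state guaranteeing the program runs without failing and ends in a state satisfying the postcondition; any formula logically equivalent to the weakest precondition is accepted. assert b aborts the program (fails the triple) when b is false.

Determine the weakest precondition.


Working backward. After the program, the postcondition (q || (open || q)) ==> open must hold; in canonical form it is (q || open) ==> open.
Before z := !flag: (q || open) ==> open
Before assert q: q && ((q || open) ==> open)
Before w := q: q && ((q || open) ==> open)
Answer: WP = q && ((q || open) ==> open)
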